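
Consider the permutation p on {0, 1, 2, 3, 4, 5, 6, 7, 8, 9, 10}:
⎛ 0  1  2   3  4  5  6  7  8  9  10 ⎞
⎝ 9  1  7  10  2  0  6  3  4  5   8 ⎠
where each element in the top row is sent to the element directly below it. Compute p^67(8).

Tracing 8 → 4 → … returns to 8 after 6 steps, so 8 lies in a 6-cycle (2, 7, 3, 10, 8, 4).
On a 6-cycle, p^6 is the identity, so p^67 = p^1 there (67 ≡ 1 mod 6).
Stepping 1 place around the cycle: 8 → 4.

4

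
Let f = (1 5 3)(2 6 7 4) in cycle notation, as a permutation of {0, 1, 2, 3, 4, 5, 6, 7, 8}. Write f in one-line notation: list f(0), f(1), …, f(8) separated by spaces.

Image by image: 0→0, 1→5, 2→6, 3→1, 4→2, 5→3, 6→7, 7→4, 8→8.
Listing these in domain order gives 0 5 6 1 2 3 7 4 8.

0 5 6 1 2 3 7 4 8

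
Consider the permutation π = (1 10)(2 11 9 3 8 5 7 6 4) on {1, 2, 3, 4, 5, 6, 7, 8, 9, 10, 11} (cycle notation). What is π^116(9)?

9 lies in the 9-cycle (2 11 9 3 8 5 7 6 4).
Since the cycle has length 9, π^116 acts on it the same as π^8 (116 mod 9 = 8).
Stepping 8 places around the cycle: 9 → 3 → 8 → 5 → 7 → 6 → 4 → 2 → 11.

11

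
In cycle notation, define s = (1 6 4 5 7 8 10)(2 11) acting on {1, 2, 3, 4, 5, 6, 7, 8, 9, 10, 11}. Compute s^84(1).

1

1 lies in the 7-cycle (1 6 4 5 7 8 10).
Since the cycle has length 7, s^84 acts on it the same as s^0 (84 mod 7 = 0).
So s^84(1) = 1.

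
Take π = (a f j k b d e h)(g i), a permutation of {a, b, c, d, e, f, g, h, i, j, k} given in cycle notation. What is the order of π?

The disjoint cycles have lengths 8, 2, 1.
The order is lcm(8, 2) = 8.

8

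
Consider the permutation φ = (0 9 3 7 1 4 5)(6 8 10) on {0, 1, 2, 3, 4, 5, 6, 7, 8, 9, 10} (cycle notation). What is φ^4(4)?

4 lies in the 7-cycle (0 9 3 7 1 4 5).
Advancing 4 steps from 4: 4 → 5 → 0 → 9 → 3.

3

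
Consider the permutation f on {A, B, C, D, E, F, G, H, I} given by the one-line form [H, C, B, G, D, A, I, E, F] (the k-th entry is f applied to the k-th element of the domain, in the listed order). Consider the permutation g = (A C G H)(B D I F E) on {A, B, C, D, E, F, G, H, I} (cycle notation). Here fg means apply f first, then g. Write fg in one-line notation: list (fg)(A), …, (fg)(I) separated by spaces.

Chase each element through f then g: A → H → A; B → C → G; C → B → D; D → G → H; E → D → I; F → A → C; G → I → F; H → E → B; I → F → E.
So fg in one-line form is A G D H I C F B E.

A G D H I C F B E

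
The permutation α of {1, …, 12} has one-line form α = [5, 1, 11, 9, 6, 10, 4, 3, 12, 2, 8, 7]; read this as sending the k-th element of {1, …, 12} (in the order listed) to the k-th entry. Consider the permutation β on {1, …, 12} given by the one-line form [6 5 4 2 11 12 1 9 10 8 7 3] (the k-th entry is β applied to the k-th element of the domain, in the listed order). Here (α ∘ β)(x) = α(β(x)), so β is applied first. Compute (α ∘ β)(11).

(α ∘ β)(11) = α(β(11)). β(11) = 7, then α(7) = 4. So (α ∘ β)(11) = 4.

4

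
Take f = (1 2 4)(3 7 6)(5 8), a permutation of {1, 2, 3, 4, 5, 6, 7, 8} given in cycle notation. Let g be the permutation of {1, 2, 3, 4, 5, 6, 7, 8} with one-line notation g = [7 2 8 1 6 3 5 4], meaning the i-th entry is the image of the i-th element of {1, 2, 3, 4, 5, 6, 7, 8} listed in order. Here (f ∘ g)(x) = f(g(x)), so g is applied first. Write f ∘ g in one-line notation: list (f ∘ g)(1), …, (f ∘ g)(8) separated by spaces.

Chase each element through g then f: 1 → 7 → 6; 2 → 2 → 4; 3 → 8 → 5; 4 → 1 → 2; 5 → 6 → 3; 6 → 3 → 7; 7 → 5 → 8; 8 → 4 → 1.
Collecting the images, f ∘ g = [6 4 5 2 3 7 8 1].

6 4 5 2 3 7 8 1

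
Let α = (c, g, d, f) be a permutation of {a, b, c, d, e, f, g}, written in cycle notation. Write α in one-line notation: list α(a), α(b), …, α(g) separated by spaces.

Reading each image from the cycles: a→a, b→b, c→g, d→f, e→e, f→c, g→d.
Listing these in domain order gives a b g f e c d.

a b g f e c d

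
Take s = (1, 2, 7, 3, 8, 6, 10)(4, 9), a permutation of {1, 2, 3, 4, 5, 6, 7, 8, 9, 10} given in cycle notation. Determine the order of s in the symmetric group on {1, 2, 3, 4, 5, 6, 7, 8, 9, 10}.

The disjoint cycles have lengths 7, 2, 1.
The order of s is the least common multiple of its cycle lengths: lcm(7, 2) = 14.

14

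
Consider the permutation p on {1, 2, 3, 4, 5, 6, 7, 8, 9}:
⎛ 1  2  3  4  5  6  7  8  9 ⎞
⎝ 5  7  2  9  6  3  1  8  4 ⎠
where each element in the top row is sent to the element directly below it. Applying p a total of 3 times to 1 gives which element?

3

Tracing 1 → 5 → … returns to 1 after 6 steps, so 1 lies in a 6-cycle (1 5 6 3 2 7).
Advancing 3 steps from 1: 1 → 5 → 6 → 3.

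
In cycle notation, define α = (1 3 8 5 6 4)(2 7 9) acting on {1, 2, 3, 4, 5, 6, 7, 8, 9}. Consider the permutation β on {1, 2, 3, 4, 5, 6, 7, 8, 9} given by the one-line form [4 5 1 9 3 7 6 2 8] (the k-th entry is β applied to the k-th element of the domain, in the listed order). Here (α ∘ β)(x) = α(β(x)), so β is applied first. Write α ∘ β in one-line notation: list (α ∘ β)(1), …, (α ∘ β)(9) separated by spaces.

(α ∘ β)(x) = α(β(x)). Computing each image: α(β(1)) = α(4) = 1, α(β(2)) = α(5) = 6, α(β(3)) = α(1) = 3, α(β(4)) = α(9) = 2, α(β(5)) = α(3) = 8, α(β(6)) = α(7) = 9, α(β(7)) = α(6) = 4, α(β(8)) = α(2) = 7, α(β(9)) = α(8) = 5.
Hence α ∘ β = [1 6 3 2 8 9 4 7 5].

1 6 3 2 8 9 4 7 5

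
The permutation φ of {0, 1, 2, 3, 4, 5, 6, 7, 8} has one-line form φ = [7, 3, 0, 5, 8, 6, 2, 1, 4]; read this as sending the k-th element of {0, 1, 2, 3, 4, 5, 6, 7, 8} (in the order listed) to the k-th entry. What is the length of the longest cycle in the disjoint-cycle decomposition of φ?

Decomposing into disjoint cycles gives (0 7 1 3 5 6 2)(4 8); the longest has length 7.

7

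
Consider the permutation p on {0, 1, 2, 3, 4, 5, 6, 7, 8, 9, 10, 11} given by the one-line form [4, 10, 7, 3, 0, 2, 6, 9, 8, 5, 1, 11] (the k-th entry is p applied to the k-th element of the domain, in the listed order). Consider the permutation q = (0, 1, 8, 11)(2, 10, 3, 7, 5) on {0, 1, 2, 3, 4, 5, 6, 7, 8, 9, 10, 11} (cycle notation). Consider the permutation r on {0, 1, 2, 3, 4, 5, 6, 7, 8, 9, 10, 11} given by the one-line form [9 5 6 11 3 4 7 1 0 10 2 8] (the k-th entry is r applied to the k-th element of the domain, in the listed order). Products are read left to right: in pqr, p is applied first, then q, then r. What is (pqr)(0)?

3

Apply the permutations in order: p(0) = 4, then q(4) = 4, then r(4) = 3. So (pqr)(0) = 3.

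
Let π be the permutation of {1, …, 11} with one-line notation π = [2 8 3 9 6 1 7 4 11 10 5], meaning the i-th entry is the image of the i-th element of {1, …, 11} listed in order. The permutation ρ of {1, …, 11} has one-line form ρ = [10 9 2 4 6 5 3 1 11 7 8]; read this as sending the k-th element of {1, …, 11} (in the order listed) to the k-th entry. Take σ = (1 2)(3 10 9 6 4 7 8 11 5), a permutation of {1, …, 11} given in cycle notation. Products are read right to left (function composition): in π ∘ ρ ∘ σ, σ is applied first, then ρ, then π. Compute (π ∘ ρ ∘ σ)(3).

Chase 3: σ(3) = 10; ρ(10) = 7; π(7) = 7. Hence (π ∘ ρ ∘ σ)(3) = 7.

7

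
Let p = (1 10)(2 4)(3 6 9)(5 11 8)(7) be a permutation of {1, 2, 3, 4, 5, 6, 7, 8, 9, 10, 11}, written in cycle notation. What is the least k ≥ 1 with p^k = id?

6

The disjoint cycles have lengths 3, 3, 2, 2, 1.
The order of p is the least common multiple of its cycle lengths: lcm(3, 3, 2, 2) = 6.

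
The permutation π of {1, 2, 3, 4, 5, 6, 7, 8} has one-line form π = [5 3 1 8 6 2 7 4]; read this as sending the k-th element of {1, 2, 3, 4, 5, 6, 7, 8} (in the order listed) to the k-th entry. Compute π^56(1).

5

Tracing 1 → 5 → … returns to 1 after 5 steps, so 1 lies in a 5-cycle (1, 5, 6, 2, 3).
On a 5-cycle, π^5 is the identity, so π^56 = π^1 there (56 ≡ 1 mod 5).
Stepping 1 place around the cycle: 1 → 5.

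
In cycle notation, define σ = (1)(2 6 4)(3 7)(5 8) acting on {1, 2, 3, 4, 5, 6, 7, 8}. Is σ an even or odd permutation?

The cycle lengths are 3, 2, 2, 1.
A cycle is odd iff its length is even; σ has 2 even-length cycles, so sgn(σ) = (−1)^2 and σ is even.

even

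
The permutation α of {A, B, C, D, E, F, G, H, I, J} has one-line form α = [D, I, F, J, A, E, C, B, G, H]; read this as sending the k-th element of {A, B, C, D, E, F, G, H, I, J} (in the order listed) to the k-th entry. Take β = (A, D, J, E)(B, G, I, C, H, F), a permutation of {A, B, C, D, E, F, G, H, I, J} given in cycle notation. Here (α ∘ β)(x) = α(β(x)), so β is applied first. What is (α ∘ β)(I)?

(α ∘ β)(I) = α(β(I)). β(I) = C, then α(C) = F. So (α ∘ β)(I) = F.

F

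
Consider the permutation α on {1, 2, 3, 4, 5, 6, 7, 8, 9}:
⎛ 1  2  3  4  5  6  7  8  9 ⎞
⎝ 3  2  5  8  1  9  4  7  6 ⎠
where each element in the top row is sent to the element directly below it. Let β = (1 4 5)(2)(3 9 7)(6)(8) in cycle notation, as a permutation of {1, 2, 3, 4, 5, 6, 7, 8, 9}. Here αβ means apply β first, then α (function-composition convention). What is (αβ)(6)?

9

First apply β: β(6) = 6, then α(6) = 9. Thus (αβ)(6) = 9.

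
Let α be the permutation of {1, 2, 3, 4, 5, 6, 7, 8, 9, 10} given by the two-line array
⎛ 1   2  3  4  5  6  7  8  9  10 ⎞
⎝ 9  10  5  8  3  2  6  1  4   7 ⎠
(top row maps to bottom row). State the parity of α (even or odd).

In disjoint-cycle form the cycle lengths are 4, 4, 2.
A cycle of length ℓ contributes ℓ−1 transpositions, so α is a product of 3 + 3 + 1 = 7 transpositions — odd.

odd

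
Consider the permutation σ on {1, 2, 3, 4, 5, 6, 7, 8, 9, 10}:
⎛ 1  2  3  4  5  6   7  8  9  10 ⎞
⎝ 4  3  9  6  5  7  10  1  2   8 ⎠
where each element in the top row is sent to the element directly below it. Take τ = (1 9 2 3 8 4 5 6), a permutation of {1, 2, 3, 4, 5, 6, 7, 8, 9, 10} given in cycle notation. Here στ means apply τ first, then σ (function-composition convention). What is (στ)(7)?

τ(7) = 7, then σ(7) = 10; composing gives (στ)(7) = 10.

10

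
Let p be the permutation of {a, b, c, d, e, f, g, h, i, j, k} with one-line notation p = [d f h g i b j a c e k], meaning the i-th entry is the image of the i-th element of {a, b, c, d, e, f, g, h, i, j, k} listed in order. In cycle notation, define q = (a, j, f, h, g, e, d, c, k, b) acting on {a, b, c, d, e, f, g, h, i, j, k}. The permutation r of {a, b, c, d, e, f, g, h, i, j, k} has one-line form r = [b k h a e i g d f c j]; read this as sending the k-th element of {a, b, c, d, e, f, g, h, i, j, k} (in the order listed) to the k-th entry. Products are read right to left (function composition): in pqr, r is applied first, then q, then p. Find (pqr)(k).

Apply the permutations in order: r(k) = j, then q(j) = f, then p(f) = b. So (pqr)(k) = b.

b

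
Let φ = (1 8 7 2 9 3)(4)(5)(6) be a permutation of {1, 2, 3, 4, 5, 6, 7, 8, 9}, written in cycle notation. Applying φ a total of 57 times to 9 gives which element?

8

9 lies in the 6-cycle (1 8 7 2 9 3).
On a 6-cycle, φ^6 is the identity, so φ^57 = φ^3 there (57 ≡ 3 mod 6).
Advancing 3 steps from 9: 9 → 3 → 1 → 8.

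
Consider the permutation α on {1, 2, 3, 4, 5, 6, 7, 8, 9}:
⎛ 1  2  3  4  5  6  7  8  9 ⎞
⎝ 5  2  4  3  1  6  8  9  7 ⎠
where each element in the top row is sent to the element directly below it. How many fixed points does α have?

The fixed points (elements with α(x) = x) are {2, 6}, so there are 2.

2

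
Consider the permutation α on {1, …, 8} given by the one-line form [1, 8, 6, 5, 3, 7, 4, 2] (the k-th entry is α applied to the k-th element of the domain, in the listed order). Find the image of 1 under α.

1

1 is element number 1 of the domain, and entry number 1 of the one-line form is 1, so α(1) = 1.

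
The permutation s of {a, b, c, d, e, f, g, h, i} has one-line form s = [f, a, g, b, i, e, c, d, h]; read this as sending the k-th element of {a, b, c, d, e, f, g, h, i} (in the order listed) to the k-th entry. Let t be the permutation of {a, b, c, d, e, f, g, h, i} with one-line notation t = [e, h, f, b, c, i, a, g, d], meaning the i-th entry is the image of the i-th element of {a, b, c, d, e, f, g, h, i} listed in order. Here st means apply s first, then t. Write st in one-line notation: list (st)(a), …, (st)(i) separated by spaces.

i e a h d c f b g

(st)(x) = t(s(x)). Computing each image: t(s(a)) = t(f) = i, t(s(b)) = t(a) = e, t(s(c)) = t(g) = a, t(s(d)) = t(b) = h, t(s(e)) = t(i) = d, t(s(f)) = t(e) = c, t(s(g)) = t(c) = f, t(s(h)) = t(d) = b, t(s(i)) = t(h) = g.
Hence st = [i e a h d c f b g].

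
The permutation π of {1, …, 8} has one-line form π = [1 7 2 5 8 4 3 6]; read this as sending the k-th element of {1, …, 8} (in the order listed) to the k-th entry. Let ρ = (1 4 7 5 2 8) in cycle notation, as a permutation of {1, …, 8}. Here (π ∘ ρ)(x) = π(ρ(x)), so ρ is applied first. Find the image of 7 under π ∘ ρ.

First apply ρ: ρ(7) = 5, then π(5) = 8. Thus (π ∘ ρ)(7) = 8.

8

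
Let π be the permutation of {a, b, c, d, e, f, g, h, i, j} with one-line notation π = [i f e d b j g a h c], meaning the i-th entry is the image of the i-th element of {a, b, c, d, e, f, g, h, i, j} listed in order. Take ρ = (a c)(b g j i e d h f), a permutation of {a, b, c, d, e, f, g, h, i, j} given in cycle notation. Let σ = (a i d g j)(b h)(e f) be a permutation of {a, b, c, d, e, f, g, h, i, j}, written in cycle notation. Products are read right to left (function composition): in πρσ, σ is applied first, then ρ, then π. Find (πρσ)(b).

(πρσ)(b) = π(ρ(σ(b))). σ(b) = h, then ρ(h) = f, then π(f) = j, so the result is j.

j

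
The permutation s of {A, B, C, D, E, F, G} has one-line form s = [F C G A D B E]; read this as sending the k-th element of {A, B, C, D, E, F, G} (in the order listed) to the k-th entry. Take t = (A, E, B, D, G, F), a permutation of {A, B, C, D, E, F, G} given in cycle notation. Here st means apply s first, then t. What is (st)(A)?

(st)(A) = t(s(A)). s(A) = F, then t(F) = A. So (st)(A) = A.

A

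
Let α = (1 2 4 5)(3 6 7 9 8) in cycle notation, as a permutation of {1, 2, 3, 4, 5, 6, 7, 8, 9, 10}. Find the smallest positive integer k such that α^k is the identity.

The disjoint cycles have lengths 5, 4, 1.
Since disjoint cycles commute, ord(α) = lcm(5, 4) = 20.

20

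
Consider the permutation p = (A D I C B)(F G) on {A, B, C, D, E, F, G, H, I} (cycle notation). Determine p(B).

A

In the cycle (A D I C B), B is followed by A, so p(B) = A.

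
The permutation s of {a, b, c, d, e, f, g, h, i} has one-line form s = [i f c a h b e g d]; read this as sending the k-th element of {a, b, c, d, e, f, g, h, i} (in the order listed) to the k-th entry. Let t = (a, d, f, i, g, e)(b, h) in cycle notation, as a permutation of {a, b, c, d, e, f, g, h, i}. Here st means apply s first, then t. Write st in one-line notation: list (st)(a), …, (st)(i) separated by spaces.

(st)(x) = t(s(x)). Computing each image: t(s(a)) = t(i) = g, t(s(b)) = t(f) = i, t(s(c)) = t(c) = c, t(s(d)) = t(a) = d, t(s(e)) = t(h) = b, t(s(f)) = t(b) = h, t(s(g)) = t(e) = a, t(s(h)) = t(g) = e, t(s(i)) = t(d) = f.
Hence st = [g i c d b h a e f].

g i c d b h a e f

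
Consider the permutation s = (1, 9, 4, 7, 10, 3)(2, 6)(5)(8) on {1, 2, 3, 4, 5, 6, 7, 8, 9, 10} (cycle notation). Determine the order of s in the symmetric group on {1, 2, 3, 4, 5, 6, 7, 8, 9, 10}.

The disjoint cycles have lengths 6, 2, 1, 1.
Since disjoint cycles commute, ord(s) = lcm(6, 2) = 6.

6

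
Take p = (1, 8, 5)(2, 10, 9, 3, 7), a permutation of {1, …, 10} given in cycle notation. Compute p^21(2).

10

2 lies in the 5-cycle (2, 10, 9, 3, 7).
Since the cycle has length 5, p^21 acts on it the same as p^1 (21 mod 5 = 1).
Advancing 1 step from 2: 2 → 10.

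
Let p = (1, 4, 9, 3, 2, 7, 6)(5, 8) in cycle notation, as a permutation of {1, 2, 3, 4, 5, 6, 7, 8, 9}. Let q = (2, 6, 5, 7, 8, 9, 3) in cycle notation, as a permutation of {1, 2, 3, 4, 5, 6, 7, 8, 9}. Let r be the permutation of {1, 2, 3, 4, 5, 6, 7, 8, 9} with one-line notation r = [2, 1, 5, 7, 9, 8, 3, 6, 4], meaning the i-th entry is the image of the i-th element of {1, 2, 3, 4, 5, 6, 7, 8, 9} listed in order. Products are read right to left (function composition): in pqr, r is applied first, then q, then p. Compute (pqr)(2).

4

Apply the permutations in order: r(2) = 1, then q(1) = 1, then p(1) = 4. So (pqr)(2) = 4.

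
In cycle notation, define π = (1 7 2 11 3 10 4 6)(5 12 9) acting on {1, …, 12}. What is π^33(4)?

6

4 lies in the 8-cycle (1 7 2 11 3 10 4 6).
On an 8-cycle, π^8 is the identity, so π^33 = π^1 there (33 ≡ 1 mod 8).
Stepping 1 place around the cycle: 4 → 6.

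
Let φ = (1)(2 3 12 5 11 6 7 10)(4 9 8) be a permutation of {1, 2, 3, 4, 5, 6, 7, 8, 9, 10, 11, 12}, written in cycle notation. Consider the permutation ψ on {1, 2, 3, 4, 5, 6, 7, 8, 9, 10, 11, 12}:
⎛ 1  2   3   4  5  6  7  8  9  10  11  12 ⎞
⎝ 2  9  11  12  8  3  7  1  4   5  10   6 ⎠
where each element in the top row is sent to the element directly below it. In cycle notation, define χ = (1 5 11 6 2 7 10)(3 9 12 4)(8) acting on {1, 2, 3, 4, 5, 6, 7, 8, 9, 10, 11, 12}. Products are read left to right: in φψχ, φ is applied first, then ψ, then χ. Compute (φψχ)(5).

1

(φψχ)(5) = χ(ψ(φ(5))). φ(5) = 11, then ψ(11) = 10, then χ(10) = 1, so the result is 1.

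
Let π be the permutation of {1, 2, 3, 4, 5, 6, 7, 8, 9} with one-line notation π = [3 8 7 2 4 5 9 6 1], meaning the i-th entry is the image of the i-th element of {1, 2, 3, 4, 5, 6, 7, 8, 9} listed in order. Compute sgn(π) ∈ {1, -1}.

-1

In disjoint-cycle form the cycle lengths are 5, 4.
A cycle is odd iff its length is even; π has 1 even-length cycle, so sgn(π) = (−1)^1 and π is odd.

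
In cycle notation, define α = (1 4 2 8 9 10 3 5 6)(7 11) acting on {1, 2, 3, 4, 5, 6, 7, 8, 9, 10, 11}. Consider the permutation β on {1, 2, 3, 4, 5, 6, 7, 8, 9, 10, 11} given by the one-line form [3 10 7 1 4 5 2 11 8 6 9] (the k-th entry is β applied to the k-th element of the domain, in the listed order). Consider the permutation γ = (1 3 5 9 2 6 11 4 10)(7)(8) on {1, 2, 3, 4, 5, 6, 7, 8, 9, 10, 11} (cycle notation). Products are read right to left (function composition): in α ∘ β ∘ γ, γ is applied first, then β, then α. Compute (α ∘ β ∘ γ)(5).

(α ∘ β ∘ γ)(5) = α(β(γ(5))). γ(5) = 9, then β(9) = 8, then α(8) = 9, so the result is 9.

9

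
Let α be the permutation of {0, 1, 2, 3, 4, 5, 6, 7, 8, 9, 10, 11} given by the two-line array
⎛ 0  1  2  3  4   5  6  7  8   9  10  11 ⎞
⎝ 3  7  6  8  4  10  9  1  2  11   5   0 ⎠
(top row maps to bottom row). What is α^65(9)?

Tracing 9 → 11 → … returns to 9 after 7 steps, so 9 lies in a 7-cycle (0, 3, 8, 2, 6, 9, 11).
Since the cycle has length 7, α^65 acts on it the same as α^2 (65 mod 7 = 2).
Stepping 2 places around the cycle: 9 → 11 → 0.

0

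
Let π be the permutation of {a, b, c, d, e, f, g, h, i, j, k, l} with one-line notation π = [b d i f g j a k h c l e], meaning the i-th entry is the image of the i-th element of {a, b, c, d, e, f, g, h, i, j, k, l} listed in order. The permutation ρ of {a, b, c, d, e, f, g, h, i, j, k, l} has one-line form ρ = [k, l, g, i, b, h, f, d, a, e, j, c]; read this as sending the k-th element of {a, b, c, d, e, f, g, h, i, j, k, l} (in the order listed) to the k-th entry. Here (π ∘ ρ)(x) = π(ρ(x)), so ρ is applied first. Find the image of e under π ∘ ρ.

First apply ρ: ρ(e) = b, then π(b) = d. Thus (π ∘ ρ)(e) = d.

d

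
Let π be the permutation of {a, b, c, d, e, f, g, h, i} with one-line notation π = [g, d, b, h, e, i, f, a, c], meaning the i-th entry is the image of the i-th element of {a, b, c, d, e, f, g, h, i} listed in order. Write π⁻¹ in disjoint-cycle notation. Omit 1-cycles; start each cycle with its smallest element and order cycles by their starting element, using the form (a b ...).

(a h d b c i f g)

First write π in disjoint cycles: (a g f i c b d h).
The inverse reverses every cycle; in canonical form, π⁻¹ = (a h d b c i f g).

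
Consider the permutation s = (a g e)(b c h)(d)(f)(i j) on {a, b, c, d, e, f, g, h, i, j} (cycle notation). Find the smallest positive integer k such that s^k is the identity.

6

The disjoint cycles have lengths 3, 3, 2, 1, 1.
The order of s is the least common multiple of its cycle lengths: lcm(3, 3, 2) = 6.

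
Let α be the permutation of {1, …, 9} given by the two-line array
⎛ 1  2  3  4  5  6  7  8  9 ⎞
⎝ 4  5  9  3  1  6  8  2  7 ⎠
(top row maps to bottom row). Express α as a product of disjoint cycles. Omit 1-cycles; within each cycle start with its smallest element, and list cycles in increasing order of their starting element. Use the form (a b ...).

(1 4 3 9 7 8 2 5)

Start at 1 and follow images: 1 → 4 → 3 → 9 → 7 → 8 → 2 → 5 → 1, giving the cycle (1 4 3 9 7 8 2 5).
Continuing from each remaining unvisited element yields (1 4 3 9 7 8 2 5).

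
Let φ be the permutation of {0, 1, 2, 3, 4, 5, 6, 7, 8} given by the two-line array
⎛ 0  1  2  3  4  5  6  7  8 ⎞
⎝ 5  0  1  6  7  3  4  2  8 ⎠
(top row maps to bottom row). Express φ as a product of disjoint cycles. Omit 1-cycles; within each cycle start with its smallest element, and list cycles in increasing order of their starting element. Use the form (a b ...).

(0 5 3 6 4 7 2 1)

Iterating φ from 0 gives 0 → 5 → 3 → 6 → 4 → 7 → 2 → 1 → 0; that is the 8-cycle (0 5 3 6 4 7 2 1).
Repeating from the next unused element and collecting all non-trivial cycles gives (0 5 3 6 4 7 2 1).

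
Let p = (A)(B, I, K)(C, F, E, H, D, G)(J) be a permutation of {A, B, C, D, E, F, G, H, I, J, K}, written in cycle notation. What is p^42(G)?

G

G lies in the 6-cycle (C, F, E, H, D, G).
Since the cycle has length 6, p^42 acts on it the same as p^0 (42 mod 6 = 0).
So p^42(G) = G.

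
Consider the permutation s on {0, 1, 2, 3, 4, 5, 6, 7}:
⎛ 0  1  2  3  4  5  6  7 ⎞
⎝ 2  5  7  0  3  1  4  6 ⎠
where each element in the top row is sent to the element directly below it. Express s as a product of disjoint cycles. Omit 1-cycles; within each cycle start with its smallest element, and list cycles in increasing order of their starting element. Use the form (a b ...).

Start at 0 and follow images: 0 → 2 → 7 → 6 → 4 → 3 → 0, giving the cycle (0 2 7 6 4 3).
Repeating from the next unused element and collecting all non-trivial cycles gives (0 2 7 6 4 3)(1 5).

(0 2 7 6 4 3)(1 5)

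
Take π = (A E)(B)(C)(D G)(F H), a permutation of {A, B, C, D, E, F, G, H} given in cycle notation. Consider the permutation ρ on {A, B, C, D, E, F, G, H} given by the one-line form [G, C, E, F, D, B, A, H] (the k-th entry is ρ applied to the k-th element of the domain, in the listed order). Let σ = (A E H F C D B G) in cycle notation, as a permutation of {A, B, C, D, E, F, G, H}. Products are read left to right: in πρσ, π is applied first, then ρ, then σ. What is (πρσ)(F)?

F

Apply the permutations in order: π(F) = H, then ρ(H) = H, then σ(H) = F. So (πρσ)(F) = F.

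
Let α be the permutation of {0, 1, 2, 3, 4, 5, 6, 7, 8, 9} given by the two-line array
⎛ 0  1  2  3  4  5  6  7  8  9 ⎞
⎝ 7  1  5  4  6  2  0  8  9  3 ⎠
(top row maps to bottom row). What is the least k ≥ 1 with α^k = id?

14

Decomposing into disjoint cycles gives cycle lengths 7, 2, 1.
The order of α is the least common multiple of its cycle lengths: lcm(7, 2) = 14.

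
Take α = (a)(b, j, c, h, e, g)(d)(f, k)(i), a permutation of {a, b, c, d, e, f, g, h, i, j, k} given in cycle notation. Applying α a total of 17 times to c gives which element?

j

c lies in the 6-cycle (b, j, c, h, e, g).
Since the cycle has length 6, α^17 acts on it the same as α^5 (17 mod 6 = 5).
Stepping 5 places around the cycle: c → h → e → g → b → j.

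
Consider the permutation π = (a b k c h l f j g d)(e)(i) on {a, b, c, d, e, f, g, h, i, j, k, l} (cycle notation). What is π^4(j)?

j lies in the 10-cycle (a b k c h l f j g d).
Stepping 4 places around the cycle: j → g → d → a → b.

b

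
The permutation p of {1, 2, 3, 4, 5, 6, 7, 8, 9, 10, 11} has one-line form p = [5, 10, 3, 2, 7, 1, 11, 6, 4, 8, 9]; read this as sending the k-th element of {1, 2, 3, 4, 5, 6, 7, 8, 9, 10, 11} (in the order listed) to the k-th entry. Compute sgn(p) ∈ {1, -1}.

In disjoint-cycle form the cycle lengths are 10, 1.
A cycle of length ℓ contributes ℓ−1 transpositions, so p is a product of 9 transpositions — odd.

-1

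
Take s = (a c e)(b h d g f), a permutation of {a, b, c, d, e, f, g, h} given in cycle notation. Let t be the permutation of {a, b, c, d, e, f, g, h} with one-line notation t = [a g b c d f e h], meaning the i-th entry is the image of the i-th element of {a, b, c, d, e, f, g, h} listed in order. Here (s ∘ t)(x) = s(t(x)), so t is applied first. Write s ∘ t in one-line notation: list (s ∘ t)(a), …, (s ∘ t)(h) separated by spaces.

(s ∘ t)(x) = s(t(x)). Computing each image: s(t(a)) = s(a) = c, s(t(b)) = s(g) = f, s(t(c)) = s(b) = h, s(t(d)) = s(c) = e, s(t(e)) = s(d) = g, s(t(f)) = s(f) = b, s(t(g)) = s(e) = a, s(t(h)) = s(h) = d.
Hence s ∘ t = [c f h e g b a d].

c f h e g b a d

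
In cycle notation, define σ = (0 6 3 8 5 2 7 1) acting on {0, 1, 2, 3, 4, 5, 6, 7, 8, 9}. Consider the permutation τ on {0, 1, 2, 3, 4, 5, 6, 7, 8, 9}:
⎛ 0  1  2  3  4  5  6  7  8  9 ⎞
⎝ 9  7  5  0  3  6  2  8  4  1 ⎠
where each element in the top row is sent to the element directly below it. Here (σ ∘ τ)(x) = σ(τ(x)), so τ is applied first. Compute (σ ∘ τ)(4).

First apply τ: τ(4) = 3, then σ(3) = 8. Thus (σ ∘ τ)(4) = 8.

8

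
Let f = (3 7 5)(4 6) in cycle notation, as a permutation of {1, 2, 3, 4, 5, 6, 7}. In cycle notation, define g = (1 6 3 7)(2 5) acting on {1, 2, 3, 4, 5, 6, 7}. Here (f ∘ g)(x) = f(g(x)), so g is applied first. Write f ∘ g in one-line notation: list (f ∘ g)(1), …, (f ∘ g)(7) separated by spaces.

4 3 5 6 2 7 1

For each element, apply g then f: 1 → 6 → 4; 2 → 5 → 3; 3 → 7 → 5; 4 → 4 → 6; 5 → 2 → 2; 6 → 3 → 7; 7 → 1 → 1.
So f ∘ g in one-line form is 4 3 5 6 2 7 1.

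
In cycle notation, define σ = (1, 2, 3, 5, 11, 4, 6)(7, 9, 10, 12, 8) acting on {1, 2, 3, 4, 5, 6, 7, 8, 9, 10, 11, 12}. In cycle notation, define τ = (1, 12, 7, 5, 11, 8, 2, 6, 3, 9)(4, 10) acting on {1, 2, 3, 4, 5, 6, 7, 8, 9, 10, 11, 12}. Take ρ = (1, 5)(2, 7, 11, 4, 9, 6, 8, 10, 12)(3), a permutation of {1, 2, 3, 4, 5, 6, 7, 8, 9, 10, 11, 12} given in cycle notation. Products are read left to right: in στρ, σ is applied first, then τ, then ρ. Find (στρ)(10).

(στρ)(10) = ρ(τ(σ(10))). σ(10) = 12, then τ(12) = 7, then ρ(7) = 11, so the result is 11.

11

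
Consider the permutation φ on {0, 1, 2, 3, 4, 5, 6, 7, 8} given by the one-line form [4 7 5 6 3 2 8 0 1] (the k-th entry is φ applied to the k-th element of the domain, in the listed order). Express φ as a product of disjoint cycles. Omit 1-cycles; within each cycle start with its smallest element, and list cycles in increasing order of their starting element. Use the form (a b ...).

(0 4 3 6 8 1 7)(2 5)

From 0: 0 → 4 → 3 → 6 → 8 → 1 → 7 → 0, closing the cycle (0 4 3 6 8 1 7).
Continuing from each remaining unvisited element yields (0 4 3 6 8 1 7)(2 5).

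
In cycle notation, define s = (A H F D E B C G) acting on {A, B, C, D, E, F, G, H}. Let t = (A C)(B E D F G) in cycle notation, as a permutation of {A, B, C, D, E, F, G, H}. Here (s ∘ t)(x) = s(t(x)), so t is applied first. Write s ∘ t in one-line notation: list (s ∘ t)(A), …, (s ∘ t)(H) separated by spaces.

G B H D E A C F

For each element, apply t then s: A → C → G; B → E → B; C → A → H; D → F → D; E → D → E; F → G → A; G → B → C; H → H → F.
Collecting the images, s ∘ t = [G B H D E A C F].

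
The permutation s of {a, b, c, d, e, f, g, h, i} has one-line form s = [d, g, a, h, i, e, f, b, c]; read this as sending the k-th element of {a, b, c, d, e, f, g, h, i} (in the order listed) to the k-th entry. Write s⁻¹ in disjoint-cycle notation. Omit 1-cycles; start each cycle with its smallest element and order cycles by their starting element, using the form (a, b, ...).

The cycle decomposition of s is (a, d, h, b, g, f, e, i, c).
The inverse reverses every cycle; in canonical form, s⁻¹ = (a, c, i, e, f, g, b, h, d).

(a, c, i, e, f, g, b, h, d)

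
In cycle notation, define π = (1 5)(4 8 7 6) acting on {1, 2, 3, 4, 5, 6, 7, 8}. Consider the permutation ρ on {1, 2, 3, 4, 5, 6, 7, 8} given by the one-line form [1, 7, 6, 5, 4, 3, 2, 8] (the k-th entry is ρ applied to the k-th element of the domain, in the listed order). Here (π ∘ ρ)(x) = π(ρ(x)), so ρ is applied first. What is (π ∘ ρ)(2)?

6

First apply ρ: ρ(2) = 7, then π(7) = 6. Thus (π ∘ ρ)(2) = 6.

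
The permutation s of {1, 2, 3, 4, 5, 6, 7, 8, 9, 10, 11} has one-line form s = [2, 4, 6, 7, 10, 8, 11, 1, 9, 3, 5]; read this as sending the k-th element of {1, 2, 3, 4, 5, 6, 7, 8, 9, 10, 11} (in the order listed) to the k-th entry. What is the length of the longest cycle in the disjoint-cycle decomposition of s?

10

Decomposing into disjoint cycles gives (1 2 4 7 11 5 10 3 6 8); the longest has length 10.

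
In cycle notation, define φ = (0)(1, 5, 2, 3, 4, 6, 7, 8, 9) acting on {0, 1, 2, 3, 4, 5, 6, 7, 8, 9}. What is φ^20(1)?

1 lies in the 9-cycle (1, 5, 2, 3, 4, 6, 7, 8, 9).
On a 9-cycle, φ^9 is the identity, so φ^20 = φ^2 there (20 ≡ 2 mod 9).
Stepping 2 places around the cycle: 1 → 5 → 2.

2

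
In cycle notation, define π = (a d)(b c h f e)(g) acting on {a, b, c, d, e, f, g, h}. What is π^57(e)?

e lies in the 5-cycle (b c h f e).
On a 5-cycle, π^5 is the identity, so π^57 = π^2 there (57 ≡ 2 mod 5).
Stepping 2 places around the cycle: e → b → c.

c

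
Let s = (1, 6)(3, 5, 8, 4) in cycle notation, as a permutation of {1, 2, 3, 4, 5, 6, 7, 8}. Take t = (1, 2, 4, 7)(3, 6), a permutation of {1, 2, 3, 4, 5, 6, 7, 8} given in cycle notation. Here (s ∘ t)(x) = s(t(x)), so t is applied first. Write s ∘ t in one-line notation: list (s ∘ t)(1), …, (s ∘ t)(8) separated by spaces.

(s ∘ t)(x) = s(t(x)). Computing each image: s(t(1)) = s(2) = 2, s(t(2)) = s(4) = 3, s(t(3)) = s(6) = 1, s(t(4)) = s(7) = 7, s(t(5)) = s(5) = 8, s(t(6)) = s(3) = 5, s(t(7)) = s(1) = 6, s(t(8)) = s(8) = 4.
Hence s ∘ t = [2 3 1 7 8 5 6 4].

2 3 1 7 8 5 6 4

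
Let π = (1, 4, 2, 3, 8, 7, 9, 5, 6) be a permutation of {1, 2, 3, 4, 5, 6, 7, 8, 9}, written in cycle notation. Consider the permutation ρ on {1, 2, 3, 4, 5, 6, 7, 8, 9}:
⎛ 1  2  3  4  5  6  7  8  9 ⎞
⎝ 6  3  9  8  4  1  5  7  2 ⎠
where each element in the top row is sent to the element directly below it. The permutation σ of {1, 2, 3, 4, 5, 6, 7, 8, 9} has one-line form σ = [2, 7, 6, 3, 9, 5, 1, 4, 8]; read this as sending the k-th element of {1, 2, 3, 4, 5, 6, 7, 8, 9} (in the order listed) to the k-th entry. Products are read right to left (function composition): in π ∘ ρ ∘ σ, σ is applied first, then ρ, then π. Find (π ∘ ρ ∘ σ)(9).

9

(π ∘ ρ ∘ σ)(9) = π(ρ(σ(9))). σ(9) = 8, then ρ(8) = 7, then π(7) = 9, so the result is 9.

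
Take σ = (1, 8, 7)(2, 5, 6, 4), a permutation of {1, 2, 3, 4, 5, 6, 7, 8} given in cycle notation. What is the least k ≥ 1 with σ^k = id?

12

The cycle type of σ is (4, 3, 1).
The order of σ is the least common multiple of its cycle lengths: lcm(4, 3) = 12.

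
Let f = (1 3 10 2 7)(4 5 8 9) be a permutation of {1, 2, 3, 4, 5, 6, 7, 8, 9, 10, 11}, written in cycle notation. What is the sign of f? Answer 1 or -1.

-1

The cycle lengths are 5, 4, 1, 1.
A cycle of length ℓ contributes ℓ−1 transpositions, so f is a product of 4 + 3 = 7 transpositions — odd.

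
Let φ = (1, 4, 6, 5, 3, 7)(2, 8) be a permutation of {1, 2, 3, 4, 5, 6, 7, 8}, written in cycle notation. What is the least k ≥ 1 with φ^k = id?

6

The disjoint cycles have lengths 6, 2.
The order of φ is the least common multiple of its cycle lengths: lcm(6, 2) = 6.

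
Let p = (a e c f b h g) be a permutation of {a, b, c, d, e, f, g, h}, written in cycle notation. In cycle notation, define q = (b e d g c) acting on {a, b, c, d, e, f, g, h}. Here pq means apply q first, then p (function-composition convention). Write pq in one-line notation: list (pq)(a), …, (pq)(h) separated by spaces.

e c h a d b f g

(pq)(x) = p(q(x)). Computing each image: p(q(a)) = p(a) = e, p(q(b)) = p(e) = c, p(q(c)) = p(b) = h, p(q(d)) = p(g) = a, p(q(e)) = p(d) = d, p(q(f)) = p(f) = b, p(q(g)) = p(c) = f, p(q(h)) = p(h) = g.
Hence pq = [e c h a d b f g].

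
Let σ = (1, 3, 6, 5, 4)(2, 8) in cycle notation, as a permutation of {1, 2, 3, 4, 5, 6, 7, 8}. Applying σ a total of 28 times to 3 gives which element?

3 lies in the 5-cycle (1, 3, 6, 5, 4).
On a 5-cycle, σ^5 is the identity, so σ^28 = σ^3 there (28 ≡ 3 mod 5).
Stepping 3 places around the cycle: 3 → 6 → 5 → 4.

4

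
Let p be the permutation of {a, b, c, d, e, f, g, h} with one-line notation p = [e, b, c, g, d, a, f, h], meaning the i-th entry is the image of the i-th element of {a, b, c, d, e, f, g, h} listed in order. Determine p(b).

b

b is element number 2 of the domain, and entry number 2 of the one-line form is b, so p(b) = b.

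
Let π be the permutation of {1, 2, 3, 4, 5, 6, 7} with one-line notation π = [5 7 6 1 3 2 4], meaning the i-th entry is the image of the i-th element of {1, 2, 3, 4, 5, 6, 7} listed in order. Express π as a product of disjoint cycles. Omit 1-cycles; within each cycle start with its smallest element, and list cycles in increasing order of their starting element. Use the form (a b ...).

(1 5 3 6 2 7 4)

Iterating π from 1 gives 1 → 5 → 3 → 6 → 2 → 7 → 4 → 1; that is the 7-cycle (1 5 3 6 2 7 4).
Continuing from each remaining unvisited element yields (1 5 3 6 2 7 4).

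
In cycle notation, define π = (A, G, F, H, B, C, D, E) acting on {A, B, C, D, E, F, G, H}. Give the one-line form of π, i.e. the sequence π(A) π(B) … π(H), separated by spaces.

Each element maps to the next entry in its cycle (wrapping to the front): A↦G, B↦C, C↦D, D↦E, E↦A, F↦H, G↦F, H↦B.
So the one-line form is G C D E A H F B.

G C D E A H F B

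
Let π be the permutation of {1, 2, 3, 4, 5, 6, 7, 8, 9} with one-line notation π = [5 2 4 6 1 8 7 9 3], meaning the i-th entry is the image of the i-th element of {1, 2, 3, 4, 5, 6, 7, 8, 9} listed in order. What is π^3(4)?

9

Tracing 4 → 6 → … returns to 4 after 5 steps, so 4 lies in a 5-cycle (3, 4, 6, 8, 9).
Stepping 3 places around the cycle: 4 → 6 → 8 → 9.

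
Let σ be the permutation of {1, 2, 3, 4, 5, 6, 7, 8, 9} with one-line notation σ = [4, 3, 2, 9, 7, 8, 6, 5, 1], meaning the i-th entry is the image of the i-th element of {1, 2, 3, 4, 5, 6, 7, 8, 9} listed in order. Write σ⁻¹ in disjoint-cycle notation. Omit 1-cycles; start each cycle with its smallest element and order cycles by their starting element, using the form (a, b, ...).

The cycle decomposition of σ is (1, 4, 9)(2, 3)(5, 7, 6, 8).
The inverse reverses every cycle; in canonical form, σ⁻¹ = (1, 9, 4)(2, 3)(5, 8, 6, 7).

(1, 9, 4)(2, 3)(5, 8, 6, 7)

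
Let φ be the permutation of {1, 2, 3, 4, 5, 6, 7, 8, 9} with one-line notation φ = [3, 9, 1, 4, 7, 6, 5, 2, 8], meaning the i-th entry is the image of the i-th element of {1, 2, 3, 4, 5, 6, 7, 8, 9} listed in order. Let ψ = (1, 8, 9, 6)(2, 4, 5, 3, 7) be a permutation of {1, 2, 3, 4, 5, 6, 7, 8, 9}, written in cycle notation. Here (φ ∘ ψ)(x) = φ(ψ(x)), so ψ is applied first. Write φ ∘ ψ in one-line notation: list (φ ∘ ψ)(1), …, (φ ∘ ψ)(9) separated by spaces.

(φ ∘ ψ)(x) = φ(ψ(x)). Computing each image: φ(ψ(1)) = φ(8) = 2, φ(ψ(2)) = φ(4) = 4, φ(ψ(3)) = φ(7) = 5, φ(ψ(4)) = φ(5) = 7, φ(ψ(5)) = φ(3) = 1, φ(ψ(6)) = φ(1) = 3, φ(ψ(7)) = φ(2) = 9, φ(ψ(8)) = φ(9) = 8, φ(ψ(9)) = φ(6) = 6.
Hence φ ∘ ψ = [2 4 5 7 1 3 9 8 6].

2 4 5 7 1 3 9 8 6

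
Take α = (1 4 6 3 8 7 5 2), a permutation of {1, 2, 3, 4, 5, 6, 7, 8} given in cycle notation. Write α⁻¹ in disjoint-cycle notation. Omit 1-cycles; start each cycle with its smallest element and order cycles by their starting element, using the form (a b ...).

Inverting a permutation written in cycle notation just reverses the order within every cycle.
After reversing and putting each cycle's least element first, α⁻¹ = (1 2 5 7 8 3 6 4).

(1 2 5 7 8 3 6 4)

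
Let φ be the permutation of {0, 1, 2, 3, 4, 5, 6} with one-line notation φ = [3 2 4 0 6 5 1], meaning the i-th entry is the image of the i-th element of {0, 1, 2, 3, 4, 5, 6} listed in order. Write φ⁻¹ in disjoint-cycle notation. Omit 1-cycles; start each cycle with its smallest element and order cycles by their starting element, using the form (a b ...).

(0 3)(1 6 4 2)

First write φ in disjoint cycles: (0 3)(1 2 4 6).
The inverse reverses every cycle; in canonical form, φ⁻¹ = (0 3)(1 6 4 2).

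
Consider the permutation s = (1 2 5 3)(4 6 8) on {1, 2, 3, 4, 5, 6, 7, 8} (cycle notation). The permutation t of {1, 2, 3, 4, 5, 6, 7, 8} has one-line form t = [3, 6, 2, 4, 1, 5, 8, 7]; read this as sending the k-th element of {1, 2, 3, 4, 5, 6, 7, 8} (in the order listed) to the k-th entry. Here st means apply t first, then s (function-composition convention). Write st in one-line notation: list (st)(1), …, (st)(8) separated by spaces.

(st)(x) = s(t(x)). Computing each image: s(t(1)) = s(3) = 1, s(t(2)) = s(6) = 8, s(t(3)) = s(2) = 5, s(t(4)) = s(4) = 6, s(t(5)) = s(1) = 2, s(t(6)) = s(5) = 3, s(t(7)) = s(8) = 4, s(t(8)) = s(7) = 7.
Hence st = [1 8 5 6 2 3 4 7].

1 8 5 6 2 3 4 7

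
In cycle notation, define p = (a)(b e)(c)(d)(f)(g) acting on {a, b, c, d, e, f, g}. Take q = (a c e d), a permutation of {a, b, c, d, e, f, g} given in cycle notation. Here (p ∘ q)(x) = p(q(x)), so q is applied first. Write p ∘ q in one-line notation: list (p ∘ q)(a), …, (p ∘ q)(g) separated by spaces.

(p ∘ q)(x) = p(q(x)). Computing each image: p(q(a)) = p(c) = c, p(q(b)) = p(b) = e, p(q(c)) = p(e) = b, p(q(d)) = p(a) = a, p(q(e)) = p(d) = d, p(q(f)) = p(f) = f, p(q(g)) = p(g) = g.
Hence p ∘ q = [c e b a d f g].

c e b a d f g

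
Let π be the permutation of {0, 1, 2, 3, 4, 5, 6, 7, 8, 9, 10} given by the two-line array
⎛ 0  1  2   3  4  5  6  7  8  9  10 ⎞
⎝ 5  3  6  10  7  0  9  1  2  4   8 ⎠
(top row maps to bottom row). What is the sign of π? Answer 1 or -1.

-1

In disjoint-cycle form the cycle lengths are 9, 2.
A cycle of length ℓ contributes ℓ−1 transpositions, so π is a product of 8 + 1 = 9 transpositions — odd.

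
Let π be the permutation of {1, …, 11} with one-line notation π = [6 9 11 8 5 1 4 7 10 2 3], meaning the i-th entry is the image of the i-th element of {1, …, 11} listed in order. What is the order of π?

6

Decomposing into disjoint cycles gives cycle lengths 3, 3, 2, 2, 1.
Since disjoint cycles commute, ord(π) = lcm(3, 3, 2, 2) = 6.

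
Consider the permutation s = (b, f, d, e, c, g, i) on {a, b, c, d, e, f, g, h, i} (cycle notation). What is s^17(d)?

d lies in the 7-cycle (b, f, d, e, c, g, i).
Powers repeat with period 7 on this cycle, and 17 mod 7 = 3, so s^17(d) = s^3(d).
Stepping 3 places around the cycle: d → e → c → g.

g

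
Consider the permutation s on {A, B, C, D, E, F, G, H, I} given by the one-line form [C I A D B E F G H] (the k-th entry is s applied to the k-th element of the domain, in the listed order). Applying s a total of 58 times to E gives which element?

G

Tracing E → B → … returns to E after 6 steps, so E lies in a 6-cycle (B, I, H, G, F, E).
On a 6-cycle, s^6 is the identity, so s^58 = s^4 there (58 ≡ 4 mod 6).
Stepping 4 places around the cycle: E → B → I → H → G.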